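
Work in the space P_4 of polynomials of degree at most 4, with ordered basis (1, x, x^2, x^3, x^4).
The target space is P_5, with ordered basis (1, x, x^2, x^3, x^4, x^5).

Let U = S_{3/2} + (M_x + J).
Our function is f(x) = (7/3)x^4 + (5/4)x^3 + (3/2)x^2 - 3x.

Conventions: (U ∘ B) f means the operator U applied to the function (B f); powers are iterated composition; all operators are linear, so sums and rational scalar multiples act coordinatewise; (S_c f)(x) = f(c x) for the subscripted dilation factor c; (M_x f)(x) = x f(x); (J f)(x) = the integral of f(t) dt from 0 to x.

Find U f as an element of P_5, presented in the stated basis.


g(x) = (14/5)x^5 + (107/8)x^4 + (199/32)x^3 - (9/8)x^2 - (9/2)x

S_{3/2} f = (189/16)x^4 + (135/32)x^3 + (27/8)x^2 - (9/2)x
M_x f = (7/3)x^5 + (5/4)x^4 + (3/2)x^3 - 3x^2
J f = (7/15)x^5 + (5/16)x^4 + (1/2)x^3 - (3/2)x^2
(M_x + J) f = (14/5)x^5 + (25/16)x^4 + 2x^3 - (9/2)x^2
(S_{3/2} + (M_x + J)) f = (14/5)x^5 + (107/8)x^4 + (199/32)x^3 - (9/8)x^2 - (9/2)x


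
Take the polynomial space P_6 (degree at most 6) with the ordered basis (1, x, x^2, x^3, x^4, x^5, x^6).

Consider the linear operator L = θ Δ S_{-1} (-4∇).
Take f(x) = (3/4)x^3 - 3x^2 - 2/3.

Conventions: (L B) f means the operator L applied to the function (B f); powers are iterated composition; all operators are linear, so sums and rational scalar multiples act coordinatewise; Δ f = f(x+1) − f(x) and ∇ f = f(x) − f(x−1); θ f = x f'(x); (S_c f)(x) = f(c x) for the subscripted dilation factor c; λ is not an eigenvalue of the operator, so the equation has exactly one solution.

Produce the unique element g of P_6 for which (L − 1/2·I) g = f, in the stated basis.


the image equals g(x) = -(3/2)x^3 + 6x^2 + 72x + 4/3

write g with unknown coordinates in the stated basis and equate coefficients in (L − 1/2·I) g = f
solving from the highest basis element down gives g = -(3/2)x^3 + 6x^2 + 72x + 4/3
check: L g = 36x
so L g − 1/2·g = (3/4)x^3 - 3x^2 - 2/3 = f ✓


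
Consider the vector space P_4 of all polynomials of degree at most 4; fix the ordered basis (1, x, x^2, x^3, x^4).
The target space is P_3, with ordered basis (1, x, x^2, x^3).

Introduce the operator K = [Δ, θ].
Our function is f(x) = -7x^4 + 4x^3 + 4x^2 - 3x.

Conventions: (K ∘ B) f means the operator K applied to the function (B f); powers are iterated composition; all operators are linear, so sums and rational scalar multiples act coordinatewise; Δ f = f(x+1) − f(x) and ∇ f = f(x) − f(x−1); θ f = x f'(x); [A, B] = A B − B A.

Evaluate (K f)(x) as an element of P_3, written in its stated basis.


the image equals g(x) = -28x^3 - 72x^2 - 52x - 11

θ f = -28x^4 + 12x^3 + 8x^2 - 3x
Δ θ f = -112x^3 - 132x^2 - 60x - 11
Δ f = -28x^3 - 30x^2 - 8x - 2
θ Δ f = -84x^3 - 60x^2 - 8x
[Δ, θ] f = -28x^3 - 72x^2 - 52x - 11


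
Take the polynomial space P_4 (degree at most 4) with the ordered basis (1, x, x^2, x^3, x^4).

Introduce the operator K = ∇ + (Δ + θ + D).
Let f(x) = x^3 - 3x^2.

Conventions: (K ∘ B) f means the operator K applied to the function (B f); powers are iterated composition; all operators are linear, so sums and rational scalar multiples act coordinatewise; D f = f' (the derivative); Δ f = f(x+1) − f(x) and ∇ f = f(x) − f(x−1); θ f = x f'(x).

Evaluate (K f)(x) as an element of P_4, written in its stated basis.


the image equals g(x) = 3x^3 + 3x^2 - 18x + 2

∇ f = 3x^2 - 9x + 4
Δ f = 3x^2 - 3x - 2
θ f = 3x^3 - 6x^2
D f = 3x^2 - 6x
(Δ + θ + D) f = 3x^3 - 9x - 2
(∇ + (Δ + θ + D)) f = 3x^3 + 3x^2 - 18x + 2


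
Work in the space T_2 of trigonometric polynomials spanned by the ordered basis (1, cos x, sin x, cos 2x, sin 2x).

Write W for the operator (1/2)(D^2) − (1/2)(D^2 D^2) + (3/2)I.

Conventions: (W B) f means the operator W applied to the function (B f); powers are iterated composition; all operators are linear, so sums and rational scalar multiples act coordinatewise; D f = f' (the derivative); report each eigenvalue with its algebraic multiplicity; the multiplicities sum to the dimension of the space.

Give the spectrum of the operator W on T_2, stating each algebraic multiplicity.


image of 1: 3/2
image of cos x: (1/2)cos x
image of sin x: (1/2)sin x
image of cos 2x: -(17/2)cos 2x
image of sin 2x: -(17/2)sin 2x
the matrix is diagonal; its diagonal is (3/2, 1/2, 1/2, -17/2, -17/2)
for a triangular matrix the eigenvalues are the diagonal entries, with algebraic multiplicity their repetition count

λ = -17/2 (multiplicity 2), λ = 1/2 (multiplicity 2), λ = 3/2 (multiplicity 1)


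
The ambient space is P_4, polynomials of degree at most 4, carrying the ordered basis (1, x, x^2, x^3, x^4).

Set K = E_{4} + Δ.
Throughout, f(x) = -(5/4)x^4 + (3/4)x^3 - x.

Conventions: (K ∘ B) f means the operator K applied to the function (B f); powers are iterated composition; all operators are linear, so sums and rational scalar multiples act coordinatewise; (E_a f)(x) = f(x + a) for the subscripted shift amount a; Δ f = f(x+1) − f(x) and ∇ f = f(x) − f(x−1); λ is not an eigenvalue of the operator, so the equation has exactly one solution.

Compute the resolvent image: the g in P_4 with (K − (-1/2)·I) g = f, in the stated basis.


write g with unknown coordinates in the stated basis and equate coefficients in (K − (-1/2)·I) g = f
solving from the highest basis element down gives g = -(5/6)x^4 + (209/18)x^3 - (535/9)x^2 + (3923/27)x - 13850/81
check: K g = -(5/6)x^4 - (91/18)x^3 + (535/18)x^2 - (3977/54)x + 6925/81
so K g − (-1/2)·g = -(5/4)x^4 + (3/4)x^3 - x = f ✓

g(x) = -(5/6)x^4 + (209/18)x^3 - (535/9)x^2 + (3923/27)x - 13850/81


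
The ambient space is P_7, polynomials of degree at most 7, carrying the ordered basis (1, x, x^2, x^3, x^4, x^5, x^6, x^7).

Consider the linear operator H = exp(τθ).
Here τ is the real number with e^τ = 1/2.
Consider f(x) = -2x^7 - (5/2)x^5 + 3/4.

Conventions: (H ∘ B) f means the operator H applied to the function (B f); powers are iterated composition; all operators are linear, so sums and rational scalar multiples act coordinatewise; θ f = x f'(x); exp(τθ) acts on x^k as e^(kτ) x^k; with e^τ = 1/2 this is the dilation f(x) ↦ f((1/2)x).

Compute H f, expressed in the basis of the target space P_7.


the result is g(x) = -(1/64)x^7 - (5/64)x^5 + 3/4

exp(τθ) x^k = e^(kτ) x^k; with e^τ = 1/2 this sends x^k to (1/2)^k x^k
x^5 ↦ 1/32 x^5
x^7 ↦ 1/128 x^7
applying this coordinatewise to f: exp(τθ) f = -(1/64)x^7 - (5/64)x^5 + 3/4


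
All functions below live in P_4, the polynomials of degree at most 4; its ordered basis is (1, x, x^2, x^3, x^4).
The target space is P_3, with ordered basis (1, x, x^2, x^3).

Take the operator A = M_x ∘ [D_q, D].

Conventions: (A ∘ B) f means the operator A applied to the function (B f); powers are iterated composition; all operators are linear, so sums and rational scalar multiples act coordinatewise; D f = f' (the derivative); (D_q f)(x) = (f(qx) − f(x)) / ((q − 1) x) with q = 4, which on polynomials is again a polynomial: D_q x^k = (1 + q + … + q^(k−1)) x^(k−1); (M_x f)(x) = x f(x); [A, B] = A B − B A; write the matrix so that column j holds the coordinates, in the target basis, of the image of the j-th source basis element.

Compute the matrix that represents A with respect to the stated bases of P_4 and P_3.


image of 1: 0
image of x: 0
image of x^2: -3x
image of x^3: -27x^2
image of x^4: -171x^3
each image's coordinates form column j of the matrix

the matrix is [[0, 0, 0, 0, 0]; [0, 0, -3, 0, 0]; [0, 0, 0, -27, 0]; [0, 0, 0, 0, -171]] (rows listed top to bottom)


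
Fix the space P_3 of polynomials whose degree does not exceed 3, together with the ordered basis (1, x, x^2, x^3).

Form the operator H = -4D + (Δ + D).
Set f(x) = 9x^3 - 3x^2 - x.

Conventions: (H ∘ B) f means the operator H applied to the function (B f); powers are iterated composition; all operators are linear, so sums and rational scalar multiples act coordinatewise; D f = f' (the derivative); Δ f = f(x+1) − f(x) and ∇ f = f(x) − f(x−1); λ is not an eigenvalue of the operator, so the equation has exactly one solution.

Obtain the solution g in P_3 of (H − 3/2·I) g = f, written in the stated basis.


write g with unknown coordinates in the stated basis and equate coefficients in (H − 3/2·I) g = f
solving from the highest basis element down gives g = -6x^3 + 26x^2 - (242/3)x + 1088/9
check: H g = 36x^2 - 122x + 544/3
so H g − 3/2·g = 9x^3 - 3x^2 - x = f ✓

the result is g(x) = -6x^3 + 26x^2 - (242/3)x + 1088/9


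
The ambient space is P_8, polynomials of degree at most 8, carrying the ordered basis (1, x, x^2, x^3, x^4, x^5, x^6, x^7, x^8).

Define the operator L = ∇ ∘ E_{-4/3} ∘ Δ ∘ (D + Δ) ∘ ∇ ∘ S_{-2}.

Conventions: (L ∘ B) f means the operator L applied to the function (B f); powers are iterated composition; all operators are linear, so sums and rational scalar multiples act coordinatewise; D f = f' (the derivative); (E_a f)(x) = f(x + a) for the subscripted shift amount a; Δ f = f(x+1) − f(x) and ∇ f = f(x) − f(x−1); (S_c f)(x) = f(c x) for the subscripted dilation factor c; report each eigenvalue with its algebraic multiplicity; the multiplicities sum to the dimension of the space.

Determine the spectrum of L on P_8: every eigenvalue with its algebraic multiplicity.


λ = 0 (multiplicity 9)

image of 1: 0
image of x: 0
image of x^2: 0
image of x^3: 0
image of x^4: 768
image of x^5: -7680x + 12160
image of x^6: 46080x^2 - 145920x + 131840
image of x^7: -215040x^3 + 1021440x^2 - 1845760x + 10877440/9
image of x^8: 860160x^4 - 5447680x^3 + 14766080x^2 - (174039040/9)x + 273086464/27
the matrix is upper triangular; its diagonal is (0, 0, 0, 0, 0, 0, 0, 0, 0)
for a triangular matrix the eigenvalues are the diagonal entries, with algebraic multiplicity their repetition count


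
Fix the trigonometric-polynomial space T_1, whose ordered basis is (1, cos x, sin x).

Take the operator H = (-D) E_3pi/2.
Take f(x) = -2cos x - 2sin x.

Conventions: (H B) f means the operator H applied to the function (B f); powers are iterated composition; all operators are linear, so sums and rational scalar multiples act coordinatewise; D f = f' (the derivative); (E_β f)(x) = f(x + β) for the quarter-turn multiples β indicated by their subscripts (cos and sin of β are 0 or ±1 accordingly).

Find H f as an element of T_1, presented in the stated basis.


E_3pi/2 f = 2cos x - 2sin x
D E_3pi/2 f = -2cos x - 2sin x
(-D) E_3pi/2 f = 2cos x + 2sin x

g(x) = 2cos x + 2sin x


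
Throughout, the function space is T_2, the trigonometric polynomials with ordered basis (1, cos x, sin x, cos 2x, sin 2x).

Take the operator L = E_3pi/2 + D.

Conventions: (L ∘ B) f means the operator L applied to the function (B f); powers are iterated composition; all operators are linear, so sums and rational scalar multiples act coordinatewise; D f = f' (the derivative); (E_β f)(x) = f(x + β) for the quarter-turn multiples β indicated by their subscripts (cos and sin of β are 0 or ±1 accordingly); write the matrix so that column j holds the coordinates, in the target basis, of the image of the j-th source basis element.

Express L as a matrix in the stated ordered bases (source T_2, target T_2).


image of 1: 1
image of cos x: 0
image of sin x: 0
image of cos 2x: -cos 2x - 2sin 2x
image of sin 2x: 2cos 2x - sin 2x
each image's coordinates form column j of the matrix

the matrix is [[1, 0, 0, 0, 0]; [0, 0, 0, 0, 0]; [0, 0, 0, 0, 0]; [0, 0, 0, -1, 2]; [0, 0, 0, -2, -1]] (rows listed top to bottom)


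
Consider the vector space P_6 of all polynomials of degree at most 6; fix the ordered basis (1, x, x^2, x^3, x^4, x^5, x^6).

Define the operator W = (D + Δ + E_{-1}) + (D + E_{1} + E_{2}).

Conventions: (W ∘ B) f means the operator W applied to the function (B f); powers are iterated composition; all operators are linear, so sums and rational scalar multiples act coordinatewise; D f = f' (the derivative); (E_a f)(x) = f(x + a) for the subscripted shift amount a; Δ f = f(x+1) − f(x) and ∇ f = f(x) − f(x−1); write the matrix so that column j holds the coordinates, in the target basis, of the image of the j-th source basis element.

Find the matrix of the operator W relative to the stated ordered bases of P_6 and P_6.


image of 1: 3
image of x: 3x + 5
image of x^2: 3x^2 + 10x + 7
image of x^3: 3x^3 + 15x^2 + 21x + 9
image of x^4: 3x^4 + 20x^3 + 42x^2 + 36x + 19
image of x^5: 3x^5 + 25x^4 + 70x^3 + 90x^2 + 95x + 33
image of x^6: 3x^6 + 30x^5 + 105x^4 + 180x^3 + 285x^2 + 198x + 67
each image's coordinates form column j of the matrix

the matrix is [[3, 5, 7, 9, 19, 33, 67]; [0, 3, 10, 21, 36, 95, 198]; [0, 0, 3, 15, 42, 90, 285]; [0, 0, 0, 3, 20, 70, 180]; [0, 0, 0, 0, 3, 25, 105]; [0, 0, 0, 0, 0, 3, 30]; [0, 0, 0, 0, 0, 0, 3]] (rows listed top to bottom)


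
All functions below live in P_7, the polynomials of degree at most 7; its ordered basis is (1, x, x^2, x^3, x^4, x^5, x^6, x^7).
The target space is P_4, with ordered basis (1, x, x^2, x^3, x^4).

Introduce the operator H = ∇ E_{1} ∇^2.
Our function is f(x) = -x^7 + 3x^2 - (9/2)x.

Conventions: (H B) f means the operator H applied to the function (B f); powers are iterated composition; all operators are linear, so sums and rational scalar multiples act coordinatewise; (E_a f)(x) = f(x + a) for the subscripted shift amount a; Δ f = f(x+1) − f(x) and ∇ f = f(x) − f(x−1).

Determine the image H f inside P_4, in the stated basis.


∇ f = -7x^6 + 21x^5 - 35x^4 + 35x^3 - 21x^2 + 13x - 17/2
∇ ∇ f = -42x^5 + 210x^4 - 490x^3 + 630x^2 - 434x + 132
E_{1} ∇^2 f = -42x^5 - 70x^3 - 14x + 6
∇ E_{1} ∇^2 f = -210x^4 + 420x^3 - 630x^2 + 420x - 126

g(x) = -210x^4 + 420x^3 - 630x^2 + 420x - 126


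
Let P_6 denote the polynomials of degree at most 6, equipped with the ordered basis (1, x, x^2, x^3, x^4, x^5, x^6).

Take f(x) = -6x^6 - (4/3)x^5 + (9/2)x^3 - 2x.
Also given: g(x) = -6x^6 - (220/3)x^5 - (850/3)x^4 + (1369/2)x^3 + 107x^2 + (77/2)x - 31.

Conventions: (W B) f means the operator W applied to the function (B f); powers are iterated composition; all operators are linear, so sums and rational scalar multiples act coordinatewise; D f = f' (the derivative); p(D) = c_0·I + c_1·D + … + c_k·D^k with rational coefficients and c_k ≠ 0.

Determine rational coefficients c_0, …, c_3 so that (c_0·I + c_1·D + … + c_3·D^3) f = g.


D^0 f = -6x^6 - (4/3)x^5 + (9/2)x^3 - 2x
D^1 f = -36x^5 - (20/3)x^4 + (27/2)x^2 - 2
D^2 f = -180x^4 - (80/3)x^3 + 27x
D^3 f = -720x^3 - 80x^2 + 27
matching coefficients of g against c_0 f + c_1 Df + … from the top degree down determines the c_i
solution: c_0 = 1, c_1 = 2, c_2 = 3/2, c_3 = -1

c_0 = 1, c_1 = 2, c_2 = 3/2, c_3 = -1


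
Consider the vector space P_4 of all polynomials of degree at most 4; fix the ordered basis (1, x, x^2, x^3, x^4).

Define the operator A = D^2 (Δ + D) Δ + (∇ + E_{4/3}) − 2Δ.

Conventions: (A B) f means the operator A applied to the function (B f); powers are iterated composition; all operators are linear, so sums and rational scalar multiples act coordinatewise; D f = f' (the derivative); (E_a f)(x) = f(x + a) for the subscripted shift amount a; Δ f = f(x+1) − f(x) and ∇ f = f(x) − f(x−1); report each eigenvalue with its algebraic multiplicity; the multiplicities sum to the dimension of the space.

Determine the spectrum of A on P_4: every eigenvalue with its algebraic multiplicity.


λ = 1 (multiplicity 5)

image of 1: 1
image of x: x + 1/3
image of x^2: x^2 + (2/3)x - 11/9
image of x^3: x^3 + x^2 - (11/3)x + 37/27
image of x^4: x^4 + (4/3)x^3 - (22/3)x^2 + (148/27)x + 3901/81
the matrix is upper triangular; its diagonal is (1, 1, 1, 1, 1)
for a triangular matrix the eigenvalues are the diagonal entries, with algebraic multiplicity their repetition count


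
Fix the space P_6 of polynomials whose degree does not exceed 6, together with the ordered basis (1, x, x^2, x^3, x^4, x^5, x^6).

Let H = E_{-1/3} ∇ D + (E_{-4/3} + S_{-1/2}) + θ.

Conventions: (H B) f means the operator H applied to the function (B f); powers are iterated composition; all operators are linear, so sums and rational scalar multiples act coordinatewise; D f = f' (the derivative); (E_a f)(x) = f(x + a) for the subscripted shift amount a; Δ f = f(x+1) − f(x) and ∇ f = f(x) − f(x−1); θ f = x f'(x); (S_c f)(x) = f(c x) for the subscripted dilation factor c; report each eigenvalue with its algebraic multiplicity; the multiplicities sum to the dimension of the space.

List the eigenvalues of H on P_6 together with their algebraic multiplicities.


image of 1: 2
image of x: (3/2)x - 4/3
image of x^2: (13/4)x^2 - (8/3)x + 34/9
image of x^3: (31/8)x^3 - 4x^2 + (34/3)x - 199/27
image of x^4: (81/16)x^4 - (16/3)x^3 + (68/3)x^2 - (796/27)x + 1012/81
image of x^5: (191/32)x^5 - (20/3)x^4 + (340/9)x^3 - (1990/27)x^2 + (5060/81)x - 4849/243
image of x^6: (449/64)x^6 - 8x^5 + (170/3)x^4 - (3980/27)x^3 + (5060/27)x^2 - (9698/81)x + 22510/729
the matrix is upper triangular; its diagonal is (2, 3/2, 13/4, 31/8, 81/16, 191/32, 449/64)
for a triangular matrix the eigenvalues are the diagonal entries, with algebraic multiplicity their repetition count

λ = 3/2 (multiplicity 1), λ = 2 (multiplicity 1), λ = 13/4 (multiplicity 1), λ = 31/8 (multiplicity 1), λ = 81/16 (multiplicity 1), λ = 191/32 (multiplicity 1), λ = 449/64 (multiplicity 1)


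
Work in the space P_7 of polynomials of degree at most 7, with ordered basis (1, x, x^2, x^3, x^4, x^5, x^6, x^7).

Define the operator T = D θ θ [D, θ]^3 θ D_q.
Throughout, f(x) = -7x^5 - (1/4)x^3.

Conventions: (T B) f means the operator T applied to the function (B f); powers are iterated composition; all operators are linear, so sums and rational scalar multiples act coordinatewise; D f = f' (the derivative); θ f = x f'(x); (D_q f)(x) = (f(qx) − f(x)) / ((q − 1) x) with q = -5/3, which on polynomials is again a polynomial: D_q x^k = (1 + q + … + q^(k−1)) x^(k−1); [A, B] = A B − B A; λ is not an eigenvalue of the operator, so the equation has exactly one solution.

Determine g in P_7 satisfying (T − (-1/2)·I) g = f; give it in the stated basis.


write g with unknown coordinates in the stated basis and equate coefficients in (T − (-1/2)·I) g = f
solving from the highest basis element down gives g = -14x^5 - (1/2)x^3 + 377216/27
check: T g = -188608/27
so T g − (-1/2)·g = -7x^5 - (1/4)x^3 = f ✓

g(x) = -14x^5 - (1/2)x^3 + 377216/27


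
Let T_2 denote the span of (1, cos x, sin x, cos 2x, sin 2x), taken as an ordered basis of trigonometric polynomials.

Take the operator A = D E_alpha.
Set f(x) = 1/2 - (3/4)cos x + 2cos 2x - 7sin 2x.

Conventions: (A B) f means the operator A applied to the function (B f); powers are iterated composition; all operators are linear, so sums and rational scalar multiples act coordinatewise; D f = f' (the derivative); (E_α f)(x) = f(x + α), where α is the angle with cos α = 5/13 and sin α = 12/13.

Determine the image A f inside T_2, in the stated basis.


E_alpha f = 1/2 - (15/52)cos x + (9/13)sin x - (1078/169)cos 2x + (593/169)sin 2x
D E_alpha f = (9/13)cos x + (15/52)sin x + (1186/169)cos 2x + (2156/169)sin 2x

g(x) = (9/13)cos x + (15/52)sin x + (1186/169)cos 2x + (2156/169)sin 2x


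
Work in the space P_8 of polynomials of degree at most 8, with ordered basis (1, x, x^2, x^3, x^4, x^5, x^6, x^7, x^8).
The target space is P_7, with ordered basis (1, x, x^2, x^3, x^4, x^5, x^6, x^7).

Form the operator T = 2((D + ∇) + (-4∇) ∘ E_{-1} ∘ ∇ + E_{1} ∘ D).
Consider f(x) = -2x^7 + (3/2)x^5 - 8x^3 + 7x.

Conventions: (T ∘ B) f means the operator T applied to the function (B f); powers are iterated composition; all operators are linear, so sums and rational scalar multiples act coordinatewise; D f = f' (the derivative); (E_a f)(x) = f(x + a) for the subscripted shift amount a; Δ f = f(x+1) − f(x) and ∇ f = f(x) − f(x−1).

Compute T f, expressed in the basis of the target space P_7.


the image equals g(x) = -84x^6 + 588x^5 - 7235x^4 + 27370x^3 - 59568x^2 + 64665x - 29556

D f = -14x^6 + (15/2)x^4 - 24x^2 + 7
∇ f = -14x^6 + 42x^5 - (125/2)x^4 + 55x^3 - 51x^2 + (61/2)x - 3/2
(D + ∇) f = -28x^6 + 42x^5 - 55x^4 + 55x^3 - 75x^2 + (61/2)x + 11/2
∇ f = -14x^6 + 42x^5 - (125/2)x^4 + 55x^3 - 51x^2 + (61/2)x - 3/2
E_{-1} ∇ f = -14x^6 + 126x^5 - (965/2)x^4 + 1005x^3 - 1221x^2 + (1683/2)x - 513/2
∇ (E_{-1} ∘ ∇) f = -84x^5 + 840x^4 - 3470x^3 + 7380x^2 - 8101x + 3690
(-4∇) (E_{-1} ∘ ∇) f = 336x^5 - 3360x^4 + 13880x^3 - 29520x^2 + 32404x - 14760
D f = -14x^6 + (15/2)x^4 - 24x^2 + 7
E_{1} D f = -14x^6 - 84x^5 - (405/2)x^4 - 250x^3 - 189x^2 - 102x - 47/2
((D + ∇) + (-4∇) ∘ E_{-1} ∘ ∇ + E_{1} ∘ D) f = -42x^6 + 294x^5 - (7235/2)x^4 + 13685x^3 - 29784x^2 + (64665/2)x - 14778
(2((D + ∇) + (-4∇) ∘ E_{-1} ∘ ∇ + E_{1} ∘ D)) f = -84x^6 + 588x^5 - 7235x^4 + 27370x^3 - 59568x^2 + 64665x - 29556


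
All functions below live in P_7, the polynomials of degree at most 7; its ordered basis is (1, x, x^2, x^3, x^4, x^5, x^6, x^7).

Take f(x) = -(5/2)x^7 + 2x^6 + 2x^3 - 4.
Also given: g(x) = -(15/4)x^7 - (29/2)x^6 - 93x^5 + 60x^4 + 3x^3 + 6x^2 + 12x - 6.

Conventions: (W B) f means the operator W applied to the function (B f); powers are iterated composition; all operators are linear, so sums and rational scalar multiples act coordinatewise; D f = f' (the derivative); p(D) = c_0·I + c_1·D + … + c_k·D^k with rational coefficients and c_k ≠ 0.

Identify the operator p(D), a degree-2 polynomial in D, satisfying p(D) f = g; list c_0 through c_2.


c_0 = 3/2, c_1 = 1, c_2 = 1

D^0 f = -(5/2)x^7 + 2x^6 + 2x^3 - 4
D^1 f = -(35/2)x^6 + 12x^5 + 6x^2
D^2 f = -105x^5 + 60x^4 + 12x
matching coefficients of g against c_0 f + c_1 Df + … from the top degree down determines the c_i
solution: c_0 = 3/2, c_1 = 1, c_2 = 1


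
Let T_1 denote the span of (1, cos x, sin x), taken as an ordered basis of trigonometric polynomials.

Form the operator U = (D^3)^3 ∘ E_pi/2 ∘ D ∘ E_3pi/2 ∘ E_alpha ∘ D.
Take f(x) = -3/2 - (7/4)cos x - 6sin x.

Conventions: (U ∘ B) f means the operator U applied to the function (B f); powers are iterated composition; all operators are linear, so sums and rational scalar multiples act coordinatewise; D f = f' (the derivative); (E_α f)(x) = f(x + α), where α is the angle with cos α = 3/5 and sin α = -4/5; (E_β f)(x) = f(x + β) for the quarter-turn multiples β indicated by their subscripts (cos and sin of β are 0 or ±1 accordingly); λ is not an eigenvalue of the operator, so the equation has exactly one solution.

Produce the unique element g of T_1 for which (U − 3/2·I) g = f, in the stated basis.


write g with unknown coordinates in the stated basis and equate coefficients in (U − 3/2·I) g = f
solving from the highest basis element down gives g = 1 + (17/226)cos x + (297/113)sin x
check: U g = -(185/113)cos x - (465/226)sin x
so U g − 3/2·g = -3/2 - (7/4)cos x - 6sin x = f ✓

g(x) = 1 + (17/226)cos x + (297/113)sin x


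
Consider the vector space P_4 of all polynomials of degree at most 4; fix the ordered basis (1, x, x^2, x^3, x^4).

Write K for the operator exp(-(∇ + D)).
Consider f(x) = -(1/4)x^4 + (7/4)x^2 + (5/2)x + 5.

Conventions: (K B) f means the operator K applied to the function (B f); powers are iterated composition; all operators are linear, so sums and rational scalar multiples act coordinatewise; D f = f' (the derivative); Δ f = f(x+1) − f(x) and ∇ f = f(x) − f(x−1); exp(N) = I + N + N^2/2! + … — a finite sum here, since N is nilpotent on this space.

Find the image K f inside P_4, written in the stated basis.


order-1 term: 2x^3 - (3/2)x^2 - 6x - 7/2
order-2 term: -6x^2 + 6x + 17/4
order-3 term: 8x - 6
order-4 term: -4
the series for exp(-(∇ + D)) f terminates at order 4
exp(-(∇ + D)) f = -(1/4)x^4 + 2x^3 - (23/4)x^2 + (21/2)x - 17/4

the result is g(x) = -(1/4)x^4 + 2x^3 - (23/4)x^2 + (21/2)x - 17/4


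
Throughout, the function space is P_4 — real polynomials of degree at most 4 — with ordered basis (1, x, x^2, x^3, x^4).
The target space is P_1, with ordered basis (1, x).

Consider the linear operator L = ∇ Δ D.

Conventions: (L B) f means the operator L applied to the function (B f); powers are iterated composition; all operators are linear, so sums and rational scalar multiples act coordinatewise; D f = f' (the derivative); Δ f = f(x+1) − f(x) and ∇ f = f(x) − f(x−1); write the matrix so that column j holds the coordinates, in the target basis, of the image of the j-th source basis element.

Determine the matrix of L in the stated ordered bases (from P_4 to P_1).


image of 1: 0
image of x: 0
image of x^2: 0
image of x^3: 6
image of x^4: 24x
each image's coordinates form column j of the matrix

the matrix is [[0, 0, 0, 6, 0]; [0, 0, 0, 0, 24]] (rows listed top to bottom)


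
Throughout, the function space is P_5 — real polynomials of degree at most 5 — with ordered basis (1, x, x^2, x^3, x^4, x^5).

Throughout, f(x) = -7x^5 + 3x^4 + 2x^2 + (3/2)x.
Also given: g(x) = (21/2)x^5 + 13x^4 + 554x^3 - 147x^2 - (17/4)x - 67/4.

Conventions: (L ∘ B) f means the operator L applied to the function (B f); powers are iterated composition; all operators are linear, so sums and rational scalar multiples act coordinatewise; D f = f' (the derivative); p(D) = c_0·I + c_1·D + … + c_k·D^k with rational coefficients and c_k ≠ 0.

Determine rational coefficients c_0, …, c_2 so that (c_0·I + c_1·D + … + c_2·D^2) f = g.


p(D) = -(3/2)·I − (1/2)·D − 4·D^2, i.e. c_0 = -3/2, c_1 = -1/2, c_2 = -4

D^0 f = -7x^5 + 3x^4 + 2x^2 + (3/2)x
D^1 f = -35x^4 + 12x^3 + 4x + 3/2
D^2 f = -140x^3 + 36x^2 + 4
matching coefficients of g against c_0 f + c_1 Df + … from the top degree down determines the c_i
solution: c_0 = -3/2, c_1 = -1/2, c_2 = -4


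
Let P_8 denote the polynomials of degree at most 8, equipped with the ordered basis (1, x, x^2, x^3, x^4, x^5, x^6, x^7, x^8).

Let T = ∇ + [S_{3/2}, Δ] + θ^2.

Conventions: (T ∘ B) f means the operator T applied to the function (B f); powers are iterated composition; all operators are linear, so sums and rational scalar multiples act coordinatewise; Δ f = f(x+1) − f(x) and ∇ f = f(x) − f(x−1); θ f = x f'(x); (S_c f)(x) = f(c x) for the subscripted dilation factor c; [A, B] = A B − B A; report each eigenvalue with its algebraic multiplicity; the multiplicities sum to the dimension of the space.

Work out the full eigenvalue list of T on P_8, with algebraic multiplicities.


λ = 0 (multiplicity 1), λ = 1 (multiplicity 1), λ = 4 (multiplicity 1), λ = 9 (multiplicity 1), λ = 16 (multiplicity 1), λ = 25 (multiplicity 1), λ = 36 (multiplicity 1), λ = 49 (multiplicity 1), λ = 64 (multiplicity 1)

image of 1: 0
image of x: x + 1/2
image of x^2: 4x^2 + (1/2)x - 9/4
image of x^3: 9x^3 - (3/8)x^2 - (69/8)x - 11/8
image of x^4: 16x^4 - (11/4)x^3 - (183/8)x^2 - (41/4)x - 81/16
image of x^5: 25x^5 - (245/32)x^4 - (835/16)x^3 - (695/16)x^2 - (1135/32)x - 179/32
image of x^6: 36x^6 - (537/32)x^5 - (7035/64)x^4 - (2245/16)x^3 - (9735/64)x^2 - (1707/32)x - 729/64
image of x^7: 49x^7 - (4207/128)x^6 - (28203/128)x^5 - (49385/128)x^4 - (65905/128)x^3 - (37191/128)x^2 - (14861/128)x - 1931/128
image of x^8: 64x^8 - (1931/32)x^7 - (27307/64)x^6 - (30527/32)x^5 - (193235/128)x^4 - (38087/32)x^3 - (43687/64)x^2 - (5921/32)x - 6561/256
the matrix is upper triangular; its diagonal is (0, 1, 4, 9, 16, 25, 36, 49, 64)
for a triangular matrix the eigenvalues are the diagonal entries, with algebraic multiplicity their repetition count


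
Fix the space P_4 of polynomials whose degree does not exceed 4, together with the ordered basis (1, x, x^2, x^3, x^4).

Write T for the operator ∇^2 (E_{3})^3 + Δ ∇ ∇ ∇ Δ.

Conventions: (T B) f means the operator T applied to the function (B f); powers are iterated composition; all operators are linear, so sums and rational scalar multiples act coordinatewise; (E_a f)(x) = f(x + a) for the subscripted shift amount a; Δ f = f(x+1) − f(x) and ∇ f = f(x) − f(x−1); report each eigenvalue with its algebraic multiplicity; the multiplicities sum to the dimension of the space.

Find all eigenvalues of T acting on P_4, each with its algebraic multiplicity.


λ = 0 (multiplicity 5)

image of 1: 0
image of x: 0
image of x^2: 2
image of x^3: 6x + 48
image of x^4: 12x^2 + 192x + 770
the matrix is upper triangular; its diagonal is (0, 0, 0, 0, 0)
for a triangular matrix the eigenvalues are the diagonal entries, with algebraic multiplicity their repetition count


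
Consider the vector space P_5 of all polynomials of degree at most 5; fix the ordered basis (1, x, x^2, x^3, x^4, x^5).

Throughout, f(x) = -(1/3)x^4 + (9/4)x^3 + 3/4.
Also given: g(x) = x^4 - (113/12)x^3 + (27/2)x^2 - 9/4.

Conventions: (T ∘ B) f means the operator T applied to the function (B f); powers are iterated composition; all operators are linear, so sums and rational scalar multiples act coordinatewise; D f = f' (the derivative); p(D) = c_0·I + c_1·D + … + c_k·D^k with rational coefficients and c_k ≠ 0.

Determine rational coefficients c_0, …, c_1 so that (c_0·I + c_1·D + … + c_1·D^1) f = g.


D^0 f = -(1/3)x^4 + (9/4)x^3 + 3/4
D^1 f = -(4/3)x^3 + (27/4)x^2
matching coefficients of g against c_0 f + c_1 Df + … from the top degree down determines the c_i
solution: c_0 = -3, c_1 = 2

p(D) = -3·I + 2·D, i.e. c_0 = -3, c_1 = 2


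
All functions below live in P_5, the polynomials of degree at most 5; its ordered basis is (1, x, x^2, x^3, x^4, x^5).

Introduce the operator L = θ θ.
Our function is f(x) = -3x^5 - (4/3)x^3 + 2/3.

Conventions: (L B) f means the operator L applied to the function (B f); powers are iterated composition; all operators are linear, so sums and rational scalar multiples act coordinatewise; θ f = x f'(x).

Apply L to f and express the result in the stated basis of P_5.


the result is g(x) = -75x^5 - 12x^3

θ f = -15x^5 - 4x^3
θ θ f = -75x^5 - 12x^3


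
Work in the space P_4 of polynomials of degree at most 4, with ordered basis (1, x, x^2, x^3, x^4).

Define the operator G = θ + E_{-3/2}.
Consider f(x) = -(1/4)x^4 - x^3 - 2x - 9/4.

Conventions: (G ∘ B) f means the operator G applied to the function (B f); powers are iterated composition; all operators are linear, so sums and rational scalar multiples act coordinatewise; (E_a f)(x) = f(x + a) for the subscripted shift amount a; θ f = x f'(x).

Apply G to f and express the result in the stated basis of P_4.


the result is g(x) = -(5/4)x^4 - (5/2)x^3 + (9/8)x^2 - (59/8)x + 183/64

θ f = -x^4 - 3x^3 - 2x
E_{-3/2} f = -(1/4)x^4 + (1/2)x^3 + (9/8)x^2 - (43/8)x + 183/64
(θ + E_{-3/2}) f = -(5/4)x^4 - (5/2)x^3 + (9/8)x^2 - (59/8)x + 183/64


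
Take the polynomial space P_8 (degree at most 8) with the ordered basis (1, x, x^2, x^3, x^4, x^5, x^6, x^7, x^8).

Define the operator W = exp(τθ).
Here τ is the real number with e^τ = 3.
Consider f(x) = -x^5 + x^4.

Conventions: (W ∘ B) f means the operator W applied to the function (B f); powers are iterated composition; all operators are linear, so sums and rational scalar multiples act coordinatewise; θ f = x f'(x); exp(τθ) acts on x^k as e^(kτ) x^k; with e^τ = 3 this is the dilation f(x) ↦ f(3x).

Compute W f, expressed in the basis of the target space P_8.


the result is g(x) = -243x^5 + 81x^4

exp(τθ) x^k = e^(kτ) x^k; with e^τ = 3 this sends x^k to 3^k x^k
x^4 ↦ 81 x^4
x^5 ↦ 243 x^5
applying this coordinatewise to f: exp(τθ) f = -243x^5 + 81x^4


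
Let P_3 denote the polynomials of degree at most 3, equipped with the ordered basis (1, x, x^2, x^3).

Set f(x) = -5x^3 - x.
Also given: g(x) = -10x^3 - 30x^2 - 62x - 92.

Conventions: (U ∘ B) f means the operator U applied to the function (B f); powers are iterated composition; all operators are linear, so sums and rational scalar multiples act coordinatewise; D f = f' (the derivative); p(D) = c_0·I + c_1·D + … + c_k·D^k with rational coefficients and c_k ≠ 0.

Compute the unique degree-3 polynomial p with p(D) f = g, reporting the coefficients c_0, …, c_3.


c_0 = 2, c_1 = 2, c_2 = 2, c_3 = 3

D^0 f = -5x^3 - x
D^1 f = -15x^2 - 1
D^2 f = -30x
D^3 f = -30
matching coefficients of g against c_0 f + c_1 Df + … from the top degree down determines the c_i
solution: c_0 = 2, c_1 = 2, c_2 = 2, c_3 = 3


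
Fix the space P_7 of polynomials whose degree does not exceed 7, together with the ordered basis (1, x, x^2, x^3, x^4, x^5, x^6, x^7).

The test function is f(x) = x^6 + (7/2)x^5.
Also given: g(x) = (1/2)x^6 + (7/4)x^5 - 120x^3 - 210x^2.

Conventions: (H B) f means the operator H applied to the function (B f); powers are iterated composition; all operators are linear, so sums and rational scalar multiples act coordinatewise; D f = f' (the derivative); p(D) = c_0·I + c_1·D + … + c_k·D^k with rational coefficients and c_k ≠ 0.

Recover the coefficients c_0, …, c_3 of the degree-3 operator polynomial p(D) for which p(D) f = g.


D^0 f = x^6 + (7/2)x^5
D^1 f = 6x^5 + (35/2)x^4
D^2 f = 30x^4 + 70x^3
D^3 f = 120x^3 + 210x^2
matching coefficients of g against c_0 f + c_1 Df + … from the top degree down determines the c_i
solution: c_0 = 1/2, c_1 = 0, c_2 = 0, c_3 = -1

p(D) = (1/2)·I − D^3, i.e. c_0 = 1/2, c_1 = 0, c_2 = 0, c_3 = -1


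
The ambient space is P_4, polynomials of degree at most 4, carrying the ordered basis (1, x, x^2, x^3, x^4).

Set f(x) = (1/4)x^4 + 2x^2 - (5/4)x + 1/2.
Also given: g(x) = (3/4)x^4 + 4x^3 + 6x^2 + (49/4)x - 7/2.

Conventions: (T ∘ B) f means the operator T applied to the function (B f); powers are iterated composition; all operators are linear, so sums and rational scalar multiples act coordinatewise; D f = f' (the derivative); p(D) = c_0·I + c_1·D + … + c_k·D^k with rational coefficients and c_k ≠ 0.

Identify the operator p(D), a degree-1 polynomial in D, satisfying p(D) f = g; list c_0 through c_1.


D^0 f = (1/4)x^4 + 2x^2 - (5/4)x + 1/2
D^1 f = x^3 + 4x - 5/4
matching coefficients of g against c_0 f + c_1 Df + … from the top degree down determines the c_i
solution: c_0 = 3, c_1 = 4

p(D) = 3·I + 4·D, i.e. c_0 = 3, c_1 = 4


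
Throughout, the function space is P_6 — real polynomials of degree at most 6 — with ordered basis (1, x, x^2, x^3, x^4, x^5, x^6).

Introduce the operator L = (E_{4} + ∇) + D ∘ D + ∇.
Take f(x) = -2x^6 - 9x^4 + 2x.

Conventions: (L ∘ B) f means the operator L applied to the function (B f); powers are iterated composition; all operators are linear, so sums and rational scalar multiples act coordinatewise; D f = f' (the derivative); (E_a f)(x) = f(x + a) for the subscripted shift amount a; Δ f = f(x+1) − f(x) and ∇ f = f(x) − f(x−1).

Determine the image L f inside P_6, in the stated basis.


E_{4} f = -2x^6 - 48x^5 - 489x^4 - 2704x^3 - 8544x^2 - 14590x - 10488
∇ f = -12x^5 + 30x^4 - 76x^3 + 84x^2 - 48x + 13
(E_{4} + ∇) f = -2x^6 - 60x^5 - 459x^4 - 2780x^3 - 8460x^2 - 14638x - 10475
D f = -12x^5 - 36x^3 + 2
D D f = -60x^4 - 108x^2
∇ f = -12x^5 + 30x^4 - 76x^3 + 84x^2 - 48x + 13
((E_{4} + ∇) + D ∘ D + ∇) f = -2x^6 - 72x^5 - 489x^4 - 2856x^3 - 8484x^2 - 14686x - 10462

g(x) = -2x^6 - 72x^5 - 489x^4 - 2856x^3 - 8484x^2 - 14686x - 10462


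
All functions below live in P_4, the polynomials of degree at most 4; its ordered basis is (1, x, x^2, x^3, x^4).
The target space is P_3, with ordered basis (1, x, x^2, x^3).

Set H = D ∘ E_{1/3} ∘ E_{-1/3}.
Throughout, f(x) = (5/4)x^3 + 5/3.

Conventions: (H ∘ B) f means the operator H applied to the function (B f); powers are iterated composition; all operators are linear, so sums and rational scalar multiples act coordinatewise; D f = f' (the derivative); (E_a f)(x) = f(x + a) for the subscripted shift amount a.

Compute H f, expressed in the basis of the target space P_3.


E_{-1/3} f = (5/4)x^3 - (5/4)x^2 + (5/12)x + 175/108
E_{1/3} E_{-1/3} f = (5/4)x^3 + 5/3
D E_{1/3} E_{-1/3} f = (15/4)x^2

the result is g(x) = (15/4)x^2


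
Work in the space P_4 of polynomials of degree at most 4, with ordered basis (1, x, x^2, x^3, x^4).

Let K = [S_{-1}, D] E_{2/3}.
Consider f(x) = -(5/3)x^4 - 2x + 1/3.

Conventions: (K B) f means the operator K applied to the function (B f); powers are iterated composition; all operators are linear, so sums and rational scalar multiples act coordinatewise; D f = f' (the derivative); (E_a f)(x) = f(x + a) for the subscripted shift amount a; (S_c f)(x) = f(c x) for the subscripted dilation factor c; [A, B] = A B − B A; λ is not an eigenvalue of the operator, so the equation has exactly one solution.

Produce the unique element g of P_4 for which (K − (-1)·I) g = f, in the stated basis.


g(x) = -(5/3)x^4 - (40/3)x^3 + (320/3)x^2 + (2702/9)x - 68449/81

write g with unknown coordinates in the stated basis and equate coefficients in (K − (-1)·I) g = f
solving from the highest basis element down gives g = -(5/3)x^4 - (40/3)x^3 + (320/3)x^2 + (2702/9)x - 68449/81
check: K g = (40/3)x^3 - (320/3)x^2 - (2720/9)x + 68476/81
so K g − (-1)·g = -(5/3)x^4 - 2x + 1/3 = f ✓


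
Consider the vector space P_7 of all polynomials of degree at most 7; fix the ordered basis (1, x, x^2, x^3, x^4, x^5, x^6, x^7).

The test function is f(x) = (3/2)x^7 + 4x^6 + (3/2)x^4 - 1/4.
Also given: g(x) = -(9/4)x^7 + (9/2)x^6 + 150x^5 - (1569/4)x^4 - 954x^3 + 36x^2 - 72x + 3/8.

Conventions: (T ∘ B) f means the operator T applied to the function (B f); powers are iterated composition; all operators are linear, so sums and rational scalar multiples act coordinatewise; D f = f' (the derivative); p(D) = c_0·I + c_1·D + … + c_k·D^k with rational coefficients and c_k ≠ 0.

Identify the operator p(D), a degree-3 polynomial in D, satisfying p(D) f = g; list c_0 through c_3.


D^0 f = (3/2)x^7 + 4x^6 + (3/2)x^4 - 1/4
D^1 f = (21/2)x^6 + 24x^5 + 6x^3
D^2 f = 63x^5 + 120x^4 + 18x^2
D^3 f = 315x^4 + 480x^3 + 36x
matching coefficients of g against c_0 f + c_1 Df + … from the top degree down determines the c_i
solution: c_0 = -3/2, c_1 = 1, c_2 = 2, c_3 = -2

c_0 = -3/2, c_1 = 1, c_2 = 2, c_3 = -2


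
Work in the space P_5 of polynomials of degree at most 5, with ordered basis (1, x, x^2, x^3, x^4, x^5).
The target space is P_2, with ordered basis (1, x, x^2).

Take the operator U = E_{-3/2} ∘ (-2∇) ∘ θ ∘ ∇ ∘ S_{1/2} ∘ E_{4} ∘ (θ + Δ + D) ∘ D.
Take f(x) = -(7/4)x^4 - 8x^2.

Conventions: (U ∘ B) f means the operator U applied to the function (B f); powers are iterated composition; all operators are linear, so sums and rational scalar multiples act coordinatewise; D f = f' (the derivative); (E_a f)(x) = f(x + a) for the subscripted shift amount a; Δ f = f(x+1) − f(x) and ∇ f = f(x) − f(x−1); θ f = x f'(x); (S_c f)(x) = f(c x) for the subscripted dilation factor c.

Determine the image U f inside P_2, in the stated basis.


g(x) = 63x + 609/4

D f = -7x^3 - 16x
θ D f = -21x^3 - 16x
Δ D f = -21x^2 - 21x - 23
D D f = -21x^2 - 16
(θ + Δ + D) D f = -21x^3 - 42x^2 - 37x - 39
E_{4} ((θ + Δ + D) ∘ D) f = -21x^3 - 294x^2 - 1381x - 2203
S_{1/2} E_{4} ((θ + Δ + D) ∘ D) f = -(21/8)x^3 - (147/2)x^2 - (1381/2)x - 2203
∇ S_{1/2} E_{4} ((θ + Δ + D) ∘ D) f = -(63/8)x^2 - (1113/8)x - 4957/8
θ ∇ S_{1/2} E_{4} ((θ + Δ + D) ∘ D) f = -(63/4)x^2 - (1113/8)x
∇ (θ ∘ ∇ ∘ S_{1/2}) E_{4} ((θ + Δ + D) ∘ D) f = -(63/2)x - 987/8
(-2∇) (θ ∘ ∇ ∘ S_{1/2}) E_{4} ((θ + Δ + D) ∘ D) f = 63x + 987/4
E_{-3/2} ((-2∇) ∘ θ ∘ ∇ ∘ S_{1/2} ∘ E_{4}) ((θ + Δ + D) ∘ D) f = 63x + 609/4


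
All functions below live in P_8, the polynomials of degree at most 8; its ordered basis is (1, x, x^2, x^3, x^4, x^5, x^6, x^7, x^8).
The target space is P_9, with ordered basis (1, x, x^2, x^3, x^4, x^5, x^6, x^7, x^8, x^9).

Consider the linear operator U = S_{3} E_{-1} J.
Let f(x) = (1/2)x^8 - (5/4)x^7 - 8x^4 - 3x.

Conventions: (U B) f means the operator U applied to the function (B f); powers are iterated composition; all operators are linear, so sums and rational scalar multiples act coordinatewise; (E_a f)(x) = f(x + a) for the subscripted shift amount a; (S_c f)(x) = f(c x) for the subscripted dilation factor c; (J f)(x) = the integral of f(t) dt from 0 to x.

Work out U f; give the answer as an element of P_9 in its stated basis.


J f = (1/18)x^9 - (5/32)x^8 - (8/5)x^5 - (3/2)x^2
E_{-1} J f = (1/18)x^9 - (21/32)x^8 + (13/4)x^7 - (217/24)x^6 + (283/20)x^5 - (159/16)x^4 - (31/12)x^3 + (65/8)x^2 - (13/4)x - 161/1440
S_{3} E_{-1} J f = (2187/2)x^9 - (137781/32)x^8 + (28431/4)x^7 - (52731/8)x^6 + (68769/20)x^5 - (12879/16)x^4 - (279/4)x^3 + (585/8)x^2 - (39/4)x - 161/1440

the image equals g(x) = (2187/2)x^9 - (137781/32)x^8 + (28431/4)x^7 - (52731/8)x^6 + (68769/20)x^5 - (12879/16)x^4 - (279/4)x^3 + (585/8)x^2 - (39/4)x - 161/1440
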